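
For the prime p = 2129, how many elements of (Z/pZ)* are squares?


For prime p, the number of non-zero quadratic residues is (p-1)/2.
= (2129-1)/2
= 1064

1064


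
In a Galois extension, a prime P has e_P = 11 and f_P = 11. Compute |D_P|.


|D_P| = e * f
= 11 * 11
= 121

121


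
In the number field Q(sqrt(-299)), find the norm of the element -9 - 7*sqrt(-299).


N(a + b*sqrt(d)) = a^2 - d*b^2
= (-9)^2 - (-299)*(-7)^2
= 81 + 14651
= 14732

14732


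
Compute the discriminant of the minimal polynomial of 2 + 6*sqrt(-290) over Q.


The element 2 + 6*sqrt(-290) has minimal polynomial:
x^2 - 4*x + 10444
Discriminant = (-4)^2 - 4*(10444)
= 16 - 41776
= -41760

-41760


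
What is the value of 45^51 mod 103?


p = 103 is prime and the exponent is (p-1)/2 = 51, so by Euler's criterion 45^51 = (45/103) = +1 or -1 mod 103.
Compute by square-and-multiply:
  51 = 32 + 16 + 2 + 1 (binary 110011)
  Repeated squaring mod 103: 45^1 = 45, 45^2 = 68, 45^4 = 92, 45^8 = 18, 45^16 = 15, 45^32 = 19
  45^51 = 45^32 * 45^16 * 45^2 * 45^1 = 19 * 15 * 68 * 45 mod 103
    19 * 15 = 285 = 79 mod 103
    79 * 68 = 5372 = 16 mod 103
    16 * 45 = 720 = 102 mod 103
  45^51 = 102 mod 103
Result 102 = p - 1 = -1 mod 103: 45 is a quadratic non-residue mod 103. As a residue in [0, p-1] the value is 102.
45^51 mod 103 = 102

102


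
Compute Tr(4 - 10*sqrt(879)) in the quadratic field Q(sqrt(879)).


Tr(a + b*sqrt(d)) = (a + b*sqrt(d)) + (a - b*sqrt(d)) = 2a
= 2 * (4)
= 8

8


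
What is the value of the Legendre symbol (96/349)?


p = 349 is prime, so compute (96/349) with the reciprocity algorithm (Jacobi-symbol steps: pull out 2s via (2/n), flip via reciprocity, reduce):
  pull out 2: (2/349) = -1  (since 349 mod 8 = 5)
  pull out 2: (2/349) = -1  (since 349 mod 8 = 5)
  pull out 2: (2/349) = -1  (since 349 mod 8 = 5)
  pull out 2: (2/349) = -1  (since 349 mod 8 = 5)
  pull out 2: (2/349) = -1  (since 349 mod 8 = 5)
  reciprocity: (3/349) -> +(349/3)
  reduce: (1/3)
  (1/3) = 1
Product of signs = -1
(96/349) = -1

-1


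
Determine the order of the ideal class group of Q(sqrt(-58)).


K = Q(sqrt(-58)). d mod 4 = 2, so D = disc(K) = 4d = -232
h(K) equals the number of primitive reduced positive-definite forms (a, b, c) = a*x^2 + b*x*y + c*y^2 with b^2 - 4ac = D,
where reduced means |b| <= a <= c, with b >= 0 whenever |b| = a or a = c, and primitive means gcd(a, b, c) = 1.
Reduced forces 3a^2 <= |D| = 232, so 1 <= a <= 8; b must have the parity of D, and c = (b^2 - D)/(4a) must be an integer >= a.
Enumerate a = 1..8, b in [-a, a]:
  a=1: (1, 0, 58)  [1]
  a=2: (2, 0, 29)  [1]
  a=3..8: none
Total reduced forms: 1 + 1 = 2
h = 2

2


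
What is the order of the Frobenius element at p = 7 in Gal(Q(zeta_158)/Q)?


The Frobenius at p in Gal(Q(zeta_n)/Q) = (Z/nZ)* is the class of p, so its order is ord_158(7), the smallest k >= 1 with 7^k = 1 mod 158.
n = 158 = 2 * 79, phi(158) = 78; the order divides phi(n).
Divisors of 78: 1, 2, 3, 6, 13, 26, 39, 78
Repeated squaring mod 158: 7^1 = 7, 7^2 = 49, 7^4 = 31, 7^8 = 13, 7^16 = 11, 7^32 = 121, 7^64 = 105
Test divisors in increasing order:
  k=1: 7^1 = 7 mod 158
  k=2: 7^2 = 49 mod 158
  k=3: 7^3 = 49 * 7 = 27 mod 158
  k=6: 7^6 = 31 * 49 = 97 mod 158
  k=13: 7^13 = 13 * 31 * 7 = 135 mod 158
  k=26: 7^26 = 11 * 13 * 49 = 55 mod 158
  k=39: 7^39 = 121 * 31 * 49 * 7 = 157 mod 158
  k=78: 7^78 = 105 * 13 * 31 * 49 = 1 mod 158  <- first divisor giving 1
Order = 78

78


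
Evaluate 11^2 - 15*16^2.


x^2 - d*y^2
= 11^2 - 15*16^2
= 121 - 3840
= -3719

-3719


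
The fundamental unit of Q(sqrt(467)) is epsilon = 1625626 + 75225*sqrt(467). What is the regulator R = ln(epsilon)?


epsilon = 1625626 + 75225*sqrt(467)
= 3.2513e+06
R = ln(3.2513e+06)
= 14.9946

14.9946


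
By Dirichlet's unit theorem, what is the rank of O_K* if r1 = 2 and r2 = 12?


By Dirichlet's unit theorem:
rank = r1 + r2 - 1
= 2 + 12 - 1
= 13

13


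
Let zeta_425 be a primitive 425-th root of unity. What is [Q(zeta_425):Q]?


The degree equals Euler's totient phi(425).
425 = 5^2 * 17
phi(425) = 320

320


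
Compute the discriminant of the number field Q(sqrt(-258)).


For K = Q(sqrt(d)) with d squarefree: disc(K) = d if d = 1 mod 4, and disc(K) = 4d if d = 2 or 3 mod 4.
Here d = -258, and d mod 4 = 2.
d = 2 mod 4, not 1 (O_K = Z[sqrt(d)]), so disc(K) = 4d = 4 * (-258) = -1032

-1032


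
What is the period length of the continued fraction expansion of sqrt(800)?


Run the CF algorithm for sqrt(800).
a_0 = floor(sqrt(800)) = 28; set m_0=0, q_0=1.
Recurrence: m' = q*a - m,  q' = (d - m'^2)/q,  a' = floor((a_0 + m')/q').
  step 1: m=28, q=16, a=3
  step 2: m=20, q=25, a=1
  step 3: m=5, q=31, a=1
  step 4: m=26, q=4, a=13
  step 5: m=26, q=31, a=1
  step 6: m=5, q=25, a=1
  step 7: m=20, q=16, a=3
  step 8: m=28, q=1, a=56
a_8 = 2*a_0 = 56, so the period closes here.
sqrt(800) = [28; 3, 1, 1, 13, 1, 1, 3, 56]
Period length = 8

8


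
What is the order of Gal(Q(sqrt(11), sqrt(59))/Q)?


The 2 square roots of distinct primes are multiplicatively independent over Q,
so [K:Q] = 2^2 and Gal(K/Q) is isomorphic to (Z/2Z)^2.
|Gal| = 2^2 = 4

4


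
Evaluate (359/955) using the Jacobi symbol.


Compute (359/955) via quadratic reciprocity:
  reciprocity: (359/955) -> -(955/359)
  reduce: (237/359)
  reciprocity: (237/359) -> +(359/237)
  reduce: (122/237)
  pull out 2: (2/237) = -1  (since 237 mod 8 = 5)
  reciprocity: (61/237) -> +(237/61)
  reduce: (54/61)
  pull out 2: (2/61) = -1  (since 61 mod 8 = 5)
  reciprocity: (27/61) -> +(61/27)
  reduce: (7/27)
  reciprocity: (7/27) -> -(27/7)
  reduce: (6/7)
  pull out 2: (2/7) = +1  (since 7 mod 8 = 7)
  reciprocity: (3/7) -> -(7/3)
  reduce: (1/3)
  (1/3) = 1
Product of signs = -1

-1


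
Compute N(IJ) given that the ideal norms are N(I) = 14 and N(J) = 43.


N(IJ) = N(I) * N(J)
= 14 * 43
= 602

602


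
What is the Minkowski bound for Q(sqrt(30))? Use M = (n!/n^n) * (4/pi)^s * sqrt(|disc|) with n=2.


d = 30, d mod 4 = 2, so disc(K) = 4d = 120; |disc(K)| = 120
Real quadratic field, so n = 2, s = r2 = 0, r1 = 2
M = (n!/n^n) * (4/pi)^s * sqrt(|disc(K)|) = (2!/2^2) * (4/pi)^0 * sqrt(120)
= 0.5 * 1.000000 * 10.954451
= 5.4772

5.4772


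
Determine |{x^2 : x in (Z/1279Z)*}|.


For prime p, the number of non-zero quadratic residues is (p-1)/2.
= (1279-1)/2
= 639

639


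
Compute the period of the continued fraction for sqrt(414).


Run the CF algorithm for sqrt(414).
a_0 = floor(sqrt(414)) = 20; set m_0=0, q_0=1.
Recurrence: m' = q*a - m,  q' = (d - m'^2)/q,  a' = floor((a_0 + m')/q').
  step 1: m=20, q=14, a=2
  step 2: m=8, q=25, a=1
  step 3: m=17, q=5, a=7
  step 4: m=18, q=18, a=2
  step 5: m=18, q=5, a=7
  step 6: m=17, q=25, a=1
  step 7: m=8, q=14, a=2
  step 8: m=20, q=1, a=40
a_8 = 2*a_0 = 40, so the period closes here.
sqrt(414) = [20; 2, 1, 7, 2, 7, 1, 2, 40]
Period length = 8

8


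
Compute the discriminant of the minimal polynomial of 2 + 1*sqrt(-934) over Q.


The element 2 + 1*sqrt(-934) has minimal polynomial:
x^2 - 4*x + 938
Discriminant = (-4)^2 - 4*(938)
= 16 - 3752
= -3736

-3736


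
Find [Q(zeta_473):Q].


The degree equals Euler's totient phi(473).
473 = 11 * 43
phi(473) = 420

420


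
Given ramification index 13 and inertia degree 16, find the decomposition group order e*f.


|D_P| = e * f
= 13 * 16
= 208

208


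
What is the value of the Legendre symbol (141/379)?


p = 379 is prime, so compute (141/379) with the reciprocity algorithm (Jacobi-symbol steps: pull out 2s via (2/n), flip via reciprocity, reduce):
  reciprocity: (141/379) -> +(379/141)
  reduce: (97/141)
  reciprocity: (97/141) -> +(141/97)
  reduce: (44/97)
  pull out 2: (2/97) = +1  (since 97 mod 8 = 1)
  pull out 2: (2/97) = +1  (since 97 mod 8 = 1)
  reciprocity: (11/97) -> +(97/11)
  reduce: (9/11)
  reciprocity: (9/11) -> +(11/9)
  reduce: (2/9)
  pull out 2: (2/9) = +1  (since 9 mod 8 = 1)
  (1/9) = 1
Product of signs = 1
(141/379) = 1

1


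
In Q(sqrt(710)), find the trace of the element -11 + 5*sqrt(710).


Tr(a + b*sqrt(d)) = (a + b*sqrt(d)) + (a - b*sqrt(d)) = 2a
= 2 * (-11)
= -22

-22


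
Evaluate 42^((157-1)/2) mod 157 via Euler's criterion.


p = 157 is prime and the exponent is (p-1)/2 = 78, so by Euler's criterion 42^78 = (42/157) = +1 or -1 mod 157.
Compute by square-and-multiply:
  78 = 64 + 8 + 4 + 2 (binary 1001110)
  Repeated squaring mod 157: 42^1 = 42, 42^2 = 37, 42^4 = 113, 42^8 = 52, 42^16 = 35, 42^32 = 126, 42^64 = 19
  42^78 = 42^64 * 42^8 * 42^4 * 42^2 = 19 * 52 * 113 * 37 mod 157
    19 * 52 = 988 = 46 mod 157
    46 * 113 = 5198 = 17 mod 157
    17 * 37 = 629 = 1 mod 157
  42^78 = 1 mod 157
Result 1: 42 is a quadratic residue mod 157.
42^78 mod 157 = 1

1


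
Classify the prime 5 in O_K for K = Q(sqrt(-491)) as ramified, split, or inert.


K = Q(sqrt(-491)). Since d mod 4 = 1, disc(K) = -491.
Check p | disc: -491 mod 5 = 4.
p does not divide disc. Compute Legendre symbol (d/p):
4^((5-1)/2) mod 5 = 1
(d/p) = 1, so p splits: (p) = P*P' with e=1, f=1, g=2.
Therefore p is split.

split


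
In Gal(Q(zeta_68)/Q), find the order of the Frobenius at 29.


The Frobenius at p in Gal(Q(zeta_n)/Q) = (Z/nZ)* is the class of p, so its order is ord_68(29), the smallest k >= 1 with 29^k = 1 mod 68.
n = 68 = 2^2 * 17, phi(68) = 32; the order divides phi(n).
Divisors of 32: 1, 2, 4, 8, 16, 32
Repeated squaring mod 68: 29^1 = 29, 29^2 = 25, 29^4 = 13, 29^8 = 33, 29^16 = 1, 29^32 = 1
Test divisors in increasing order:
  k=1: 29^1 = 29 mod 68
  k=2: 29^2 = 25 mod 68
  k=4: 29^4 = 13 mod 68
  k=8: 29^8 = 33 mod 68
  k=16: 29^16 = 1 mod 68  <- first divisor giving 1
Order = 16

16


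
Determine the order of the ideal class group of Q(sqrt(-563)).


K = Q(sqrt(-563)). d mod 4 = 1, so D = disc(K) = d = -563
h(K) equals the number of primitive reduced positive-definite forms (a, b, c) = a*x^2 + b*x*y + c*y^2 with b^2 - 4ac = D,
where reduced means |b| <= a <= c, with b >= 0 whenever |b| = a or a = c, and primitive means gcd(a, b, c) = 1.
Reduced forces 3a^2 <= |D| = 563, so 1 <= a <= 13; b must have the parity of D, and c = (b^2 - D)/(4a) must be an integer >= a.
Enumerate a = 1..13, b in [-a, a]:
  a=1: (1, 1, 141)  [1]
  a=2: none
  a=3: (3, -1, 47), (3, 1, 47)  [2]
  a=4..6: none
  a=7: (7, -5, 21), (7, 5, 21)  [2]
  a=8: none
  a=9: (9, -7, 17), (9, 7, 17)  [2]
  a=10: none
  a=11: (11, -3, 13), (11, 3, 13)  [2]
  a=12..13: none
Total reduced forms: 1 + 2 + 2 + 2 + 2 = 9
h = 9

9


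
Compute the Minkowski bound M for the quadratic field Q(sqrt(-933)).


d = -933, d mod 4 = 3, so disc(K) = 4d = -3732; |disc(K)| = 3732
Imaginary quadratic field, so n = 2, s = r2 = 1, r1 = 0
M = (n!/n^n) * (4/pi)^s * sqrt(|disc(K)|) = (2!/2^2) * (4/pi)^1 * sqrt(3732)
= 0.5 * 1.273240 * 61.090097
= 38.8912

38.8912


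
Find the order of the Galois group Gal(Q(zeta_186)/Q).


|Gal(Q(zeta_186)/Q)| = phi(186)
= 60

60


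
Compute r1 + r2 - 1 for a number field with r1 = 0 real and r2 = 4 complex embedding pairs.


By Dirichlet's unit theorem:
rank = r1 + r2 - 1
= 0 + 4 - 1
= 3

3


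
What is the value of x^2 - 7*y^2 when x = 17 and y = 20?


x^2 - d*y^2
= 17^2 - 7*20^2
= 289 - 2800
= -2511

-2511


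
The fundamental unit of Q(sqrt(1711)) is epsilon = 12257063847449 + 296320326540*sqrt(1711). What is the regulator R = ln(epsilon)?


epsilon = 12257063847449 + 296320326540*sqrt(1711)
= 2.4514e+13
R = ln(2.4514e+13)
= 30.8303

30.8303


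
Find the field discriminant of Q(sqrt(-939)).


For K = Q(sqrt(d)) with d squarefree: disc(K) = d if d = 1 mod 4, and disc(K) = 4d if d = 2 or 3 mod 4.
Here d = -939, and d mod 4 = 1.
d = 1 mod 4 (O_K = Z[(1+sqrt(d))/2]), so disc(K) = d = -939

-939


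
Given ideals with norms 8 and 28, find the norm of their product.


N(IJ) = N(I) * N(J)
= 8 * 28
= 224

224


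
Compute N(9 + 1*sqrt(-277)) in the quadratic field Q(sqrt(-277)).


N(a + b*sqrt(d)) = a^2 - d*b^2
= (9)^2 - (-277)*(1)^2
= 81 + 277
= 358

358


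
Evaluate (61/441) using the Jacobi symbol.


Compute (61/441) via quadratic reciprocity:
  reciprocity: (61/441) -> +(441/61)
  reduce: (14/61)
  pull out 2: (2/61) = -1  (since 61 mod 8 = 5)
  reciprocity: (7/61) -> +(61/7)
  reduce: (5/7)
  reciprocity: (5/7) -> +(7/5)
  reduce: (2/5)
  pull out 2: (2/5) = -1  (since 5 mod 8 = 5)
  (1/5) = 1
Product of signs = 1

1


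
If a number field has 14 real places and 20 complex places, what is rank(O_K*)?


By Dirichlet's unit theorem:
rank = r1 + r2 - 1
= 14 + 20 - 1
= 33

33


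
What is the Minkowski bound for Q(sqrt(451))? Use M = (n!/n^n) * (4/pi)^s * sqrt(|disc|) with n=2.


d = 451, d mod 4 = 3, so disc(K) = 4d = 1804; |disc(K)| = 1804
Real quadratic field, so n = 2, s = r2 = 0, r1 = 2
M = (n!/n^n) * (4/pi)^s * sqrt(|disc(K)|) = (2!/2^2) * (4/pi)^0 * sqrt(1804)
= 0.5 * 1.000000 * 42.473521
= 21.2368

21.2368


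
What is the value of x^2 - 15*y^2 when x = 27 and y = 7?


x^2 - d*y^2
= 27^2 - 15*7^2
= 729 - 735
= -6

-6


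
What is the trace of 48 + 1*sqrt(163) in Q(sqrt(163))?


Tr(a + b*sqrt(d)) = (a + b*sqrt(d)) + (a - b*sqrt(d)) = 2a
= 2 * (48)
= 96

96


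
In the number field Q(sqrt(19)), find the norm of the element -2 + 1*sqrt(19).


N(a + b*sqrt(d)) = a^2 - d*b^2
= (-2)^2 - (19)*(1)^2
= 4 - 19
= -15

-15


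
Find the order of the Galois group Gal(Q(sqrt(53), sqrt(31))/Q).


The 2 square roots of distinct primes are multiplicatively independent over Q,
so [K:Q] = 2^2 and Gal(K/Q) is isomorphic to (Z/2Z)^2.
|Gal| = 2^2 = 4

4


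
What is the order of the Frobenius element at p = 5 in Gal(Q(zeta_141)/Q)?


The Frobenius at p in Gal(Q(zeta_n)/Q) = (Z/nZ)* is the class of p, so its order is ord_141(5), the smallest k >= 1 with 5^k = 1 mod 141.
n = 141 = 3 * 47, phi(141) = 92; the order divides phi(n).
Divisors of 92: 1, 2, 4, 23, 46, 92
Repeated squaring mod 141: 5^1 = 5, 5^2 = 25, 5^4 = 61, 5^8 = 55, 5^16 = 64, 5^32 = 7, 5^64 = 49
Test divisors in increasing order:
  k=1: 5^1 = 5 mod 141
  k=2: 5^2 = 25 mod 141
  k=4: 5^4 = 61 mod 141
  k=23: 5^23 = 64 * 61 * 25 * 5 = 140 mod 141
  k=46: 5^46 = 7 * 55 * 61 * 25 = 1 mod 141  <- first divisor giving 1
Order = 46

46


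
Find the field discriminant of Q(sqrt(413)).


For K = Q(sqrt(d)) with d squarefree: disc(K) = d if d = 1 mod 4, and disc(K) = 4d if d = 2 or 3 mod 4.
Here d = 413, and d mod 4 = 1.
d = 1 mod 4 (O_K = Z[(1+sqrt(d))/2]), so disc(K) = d = 413

413


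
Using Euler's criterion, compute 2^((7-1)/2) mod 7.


p = 7 is prime and the exponent is (p-1)/2 = 3, so by Euler's criterion 2^3 = (2/7) = +1 or -1 mod 7.
Compute by square-and-multiply:
  3 = 2 + 1 (binary 11)
  Repeated squaring mod 7: 2^1 = 2, 2^2 = 4
  2^3 = 2^2 * 2^1 = 4 * 2 mod 7
    4 * 2 = 8 = 1 mod 7
  2^3 = 1 mod 7
Result 1: 2 is a quadratic residue mod 7.
2^3 mod 7 = 1

1


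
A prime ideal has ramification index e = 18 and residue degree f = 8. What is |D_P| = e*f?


|D_P| = e * f
= 18 * 8
= 144

144


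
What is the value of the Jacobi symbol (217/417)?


Compute (217/417) via quadratic reciprocity:
  reciprocity: (217/417) -> +(417/217)
  reduce: (200/217)
  pull out 2: (2/217) = +1  (since 217 mod 8 = 1)
  pull out 2: (2/217) = +1  (since 217 mod 8 = 1)
  pull out 2: (2/217) = +1  (since 217 mod 8 = 1)
  reciprocity: (25/217) -> +(217/25)
  reduce: (17/25)
  reciprocity: (17/25) -> +(25/17)
  reduce: (8/17)
  pull out 2: (2/17) = +1  (since 17 mod 8 = 1)
  pull out 2: (2/17) = +1  (since 17 mod 8 = 1)
  pull out 2: (2/17) = +1  (since 17 mod 8 = 1)
  (1/17) = 1
Product of signs = 1

1


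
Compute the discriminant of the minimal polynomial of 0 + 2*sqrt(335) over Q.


The element 0 + 2*sqrt(335) has minimal polynomial:
x^2 + 0*x - 1340
Discriminant = (0)^2 - 4*(-1340)
= 0 + 5360
= 5360

5360


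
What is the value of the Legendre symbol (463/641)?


p = 641 is prime, so compute (463/641) with the reciprocity algorithm (Jacobi-symbol steps: pull out 2s via (2/n), flip via reciprocity, reduce):
  reciprocity: (463/641) -> +(641/463)
  reduce: (178/463)
  pull out 2: (2/463) = +1  (since 463 mod 8 = 7)
  reciprocity: (89/463) -> +(463/89)
  reduce: (18/89)
  pull out 2: (2/89) = +1  (since 89 mod 8 = 1)
  reciprocity: (9/89) -> +(89/9)
  reduce: (8/9)
  pull out 2: (2/9) = +1  (since 9 mod 8 = 1)
  pull out 2: (2/9) = +1  (since 9 mod 8 = 1)
  pull out 2: (2/9) = +1  (since 9 mod 8 = 1)
  (1/9) = 1
Product of signs = 1
(463/641) = 1

1


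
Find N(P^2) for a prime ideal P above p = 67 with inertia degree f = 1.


N(P^a) = p^(a*f)
= 67^(2*1)
= 67^2
= 4489

4489


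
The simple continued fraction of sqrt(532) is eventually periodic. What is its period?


Run the CF algorithm for sqrt(532).
a_0 = floor(sqrt(532)) = 23; set m_0=0, q_0=1.
Recurrence: m' = q*a - m,  q' = (d - m'^2)/q,  a' = floor((a_0 + m')/q').
  step 1: m=23, q=3, a=15
  step 2: m=22, q=16, a=2
  step 3: m=10, q=27, a=1
  step 4: m=17, q=9, a=4
  step 5: m=19, q=19, a=2
  step 6: m=19, q=9, a=4
  step 7: m=17, q=27, a=1
  step 8: m=10, q=16, a=2
  step 9: m=22, q=3, a=15
  step 10: m=23, q=1, a=46
a_10 = 2*a_0 = 46, so the period closes here.
sqrt(532) = [23; 15, 2, 1, 4, 2, 4, 1, 2, 15, 46]
Period length = 10

10


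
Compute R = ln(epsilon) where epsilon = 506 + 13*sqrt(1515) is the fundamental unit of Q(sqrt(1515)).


epsilon = 506 + 13*sqrt(1515)
= 1011.9990
R = ln(1011.9990)
= 6.9197

6.9197


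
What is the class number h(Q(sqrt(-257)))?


K = Q(sqrt(-257)). d mod 4 = 3, so D = disc(K) = 4d = -1028
h(K) equals the number of primitive reduced positive-definite forms (a, b, c) = a*x^2 + b*x*y + c*y^2 with b^2 - 4ac = D,
where reduced means |b| <= a <= c, with b >= 0 whenever |b| = a or a = c, and primitive means gcd(a, b, c) = 1.
Reduced forces 3a^2 <= |D| = 1028, so 1 <= a <= 18; b must have the parity of D, and c = (b^2 - D)/(4a) must be an integer >= a.
Enumerate a = 1..18, b in [-a, a]:
  a=1: (1, 0, 257)  [1]
  a=2: (2, 2, 129)  [1]
  a=3: (3, -2, 86), (3, 2, 86)  [2]
  a=4..5: none
  a=6: (6, -2, 43), (6, 2, 43)  [2]
  a=7: (7, -6, 38), (7, 6, 38)  [2]
  a=8: none
  a=9: (9, -4, 29), (9, 4, 29)  [2]
  a=10..12: none
  a=13: (13, -8, 21), (13, 8, 21)  [2]
  a=14: (14, -6, 19), (14, 6, 19)  [2]
  a=15..16: none
  a=17: (17, -14, 18), (17, 14, 18)  [2]
  a=18: none
Total reduced forms: 1 + 1 + 2 + 2 + 2 + 2 + 2 + 2 + 2 = 16
h = 16

16


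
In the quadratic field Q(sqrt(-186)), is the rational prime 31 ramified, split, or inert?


K = Q(sqrt(-186)). Since d mod 4 = 2, disc(K) = -744.
Check p | disc: -744 mod 31 = 0.
p divides disc, so p ramifies: (p) = P^2 with e=2, f=1, g=1.
Therefore p is ramified.

ramified


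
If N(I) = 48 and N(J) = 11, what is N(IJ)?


N(IJ) = N(I) * N(J)
= 48 * 11
= 528

528


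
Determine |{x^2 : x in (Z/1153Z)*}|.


For prime p, the number of non-zero quadratic residues is (p-1)/2.
= (1153-1)/2
= 576

576


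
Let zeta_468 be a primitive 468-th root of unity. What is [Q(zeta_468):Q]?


The degree equals Euler's totient phi(468).
468 = 2^2 * 3^2 * 13
phi(468) = 144

144


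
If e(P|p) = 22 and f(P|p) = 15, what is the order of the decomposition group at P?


|D_P| = e * f
= 22 * 15
= 330

330


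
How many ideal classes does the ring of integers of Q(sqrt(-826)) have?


K = Q(sqrt(-826)). d mod 4 = 2, so D = disc(K) = 4d = -3304
h(K) equals the number of primitive reduced positive-definite forms (a, b, c) = a*x^2 + b*x*y + c*y^2 with b^2 - 4ac = D,
where reduced means |b| <= a <= c, with b >= 0 whenever |b| = a or a = c, and primitive means gcd(a, b, c) = 1.
Reduced forces 3a^2 <= |D| = 3304, so 1 <= a <= 33; b must have the parity of D, and c = (b^2 - D)/(4a) must be an integer >= a.
Enumerate a = 1..33, b in [-a, a]:
  a=1: (1, 0, 826)  [1]
  a=2: (2, 0, 413)  [1]
  a=3..4: none
  a=5: (5, -4, 166), (5, 4, 166)  [2]
  a=6: none
  a=7: (7, 0, 118)  [1]
  a=8..9: none
  a=10: (10, -4, 83), (10, 4, 83)  [2]
  a=11..13: none
  a=14: (14, 0, 59)  [1]
  a=15..22: none
  a=23: (23, -10, 37), (23, 10, 37)  [2]
  a=24: none
  a=25: (25, -14, 35), (25, 14, 35)  [2]
  a=26..33: none
Total reduced forms: 1 + 1 + 2 + 1 + 2 + 1 + 2 + 2 = 12
h = 12

12


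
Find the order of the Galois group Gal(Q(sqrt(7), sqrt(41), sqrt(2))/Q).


The 3 square roots of distinct primes are multiplicatively independent over Q,
so [K:Q] = 2^3 and Gal(K/Q) is isomorphic to (Z/2Z)^3.
|Gal| = 2^3 = 8

8


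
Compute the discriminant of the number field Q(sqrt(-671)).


For K = Q(sqrt(d)) with d squarefree: disc(K) = d if d = 1 mod 4, and disc(K) = 4d if d = 2 or 3 mod 4.
Here d = -671, and d mod 4 = 1.
d = 1 mod 4 (O_K = Z[(1+sqrt(d))/2]), so disc(K) = d = -671

-671


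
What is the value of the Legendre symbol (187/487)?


p = 487 is prime, so compute (187/487) with the reciprocity algorithm (Jacobi-symbol steps: pull out 2s via (2/n), flip via reciprocity, reduce):
  reciprocity: (187/487) -> -(487/187)
  reduce: (113/187)
  reciprocity: (113/187) -> +(187/113)
  reduce: (74/113)
  pull out 2: (2/113) = +1  (since 113 mod 8 = 1)
  reciprocity: (37/113) -> +(113/37)
  reduce: (2/37)
  pull out 2: (2/37) = -1  (since 37 mod 8 = 5)
  (1/37) = 1
Product of signs = 1
(187/487) = 1

1


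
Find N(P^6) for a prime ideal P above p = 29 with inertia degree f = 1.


N(P^a) = p^(a*f)
= 29^(6*1)
= 29^6
= 594823321

594823321


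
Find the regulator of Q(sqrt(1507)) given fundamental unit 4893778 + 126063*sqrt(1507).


epsilon = 4893778 + 126063*sqrt(1507)
= 9.7876e+06
R = ln(9.7876e+06)
= 16.0966

16.0966


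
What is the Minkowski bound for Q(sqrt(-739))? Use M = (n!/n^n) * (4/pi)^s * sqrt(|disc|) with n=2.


d = -739, d mod 4 = 1, so disc(K) = d = -739; |disc(K)| = 739
Imaginary quadratic field, so n = 2, s = r2 = 1, r1 = 0
M = (n!/n^n) * (4/pi)^s * sqrt(|disc(K)|) = (2!/2^2) * (4/pi)^1 * sqrt(739)
= 0.5 * 1.273240 * 27.184554
= 17.3062

17.3062


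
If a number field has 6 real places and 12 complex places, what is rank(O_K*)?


By Dirichlet's unit theorem:
rank = r1 + r2 - 1
= 6 + 12 - 1
= 17

17


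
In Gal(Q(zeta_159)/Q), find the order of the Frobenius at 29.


The Frobenius at p in Gal(Q(zeta_n)/Q) = (Z/nZ)* is the class of p, so its order is ord_159(29), the smallest k >= 1 with 29^k = 1 mod 159.
n = 159 = 3 * 53, phi(159) = 104; the order divides phi(n).
Divisors of 104: 1, 2, 4, 8, 13, 26, 52, 104
Repeated squaring mod 159: 29^1 = 29, 29^2 = 46, 29^4 = 49, 29^8 = 16, 29^16 = 97, 29^32 = 28, 29^64 = 148
Test divisors in increasing order:
  k=1: 29^1 = 29 mod 159
  k=2: 29^2 = 46 mod 159
  k=4: 29^4 = 49 mod 159
  k=8: 29^8 = 16 mod 159
  k=13: 29^13 = 16 * 49 * 29 = 158 mod 159
  k=26: 29^26 = 97 * 16 * 46 = 1 mod 159  <- first divisor giving 1
Order = 26

26


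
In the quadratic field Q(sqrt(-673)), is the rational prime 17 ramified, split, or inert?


K = Q(sqrt(-673)). Since d mod 4 = 3, disc(K) = -2692.
Check p | disc: -2692 mod 17 = 11.
p does not divide disc. Compute Legendre symbol (d/p):
7^((17-1)/2) mod 17 = -1
(d/p) = -1, so p is inert: (p) stays prime with e=1, f=2, g=1.
Therefore p is inert.

inert


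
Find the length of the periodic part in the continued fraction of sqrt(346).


Run the CF algorithm for sqrt(346).
a_0 = floor(sqrt(346)) = 18; set m_0=0, q_0=1.
Recurrence: m' = q*a - m,  q' = (d - m'^2)/q,  a' = floor((a_0 + m')/q').
  step 1: m=18, q=22, a=1
  step 2: m=4, q=15, a=1
  step 3: m=11, q=15, a=1
  step 4: m=4, q=22, a=1
  step 5: m=18, q=1, a=36
a_5 = 2*a_0 = 36, so the period closes here.
sqrt(346) = [18; 1, 1, 1, 1, 36]
Period length = 5

5


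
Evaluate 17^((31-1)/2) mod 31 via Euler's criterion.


p = 31 is prime and the exponent is (p-1)/2 = 15, so by Euler's criterion 17^15 = (17/31) = +1 or -1 mod 31.
Compute by square-and-multiply:
  15 = 8 + 4 + 2 + 1 (binary 1111)
  Repeated squaring mod 31: 17^1 = 17, 17^2 = 10, 17^4 = 7, 17^8 = 18
  17^15 = 17^8 * 17^4 * 17^2 * 17^1 = 18 * 7 * 10 * 17 mod 31
    18 * 7 = 126 = 2 mod 31
    2 * 10 = 20 = 20 mod 31
    20 * 17 = 340 = 30 mod 31
  17^15 = 30 mod 31
Result 30 = p - 1 = -1 mod 31: 17 is a quadratic non-residue mod 31. As a residue in [0, p-1] the value is 30.
17^15 mod 31 = 30

30


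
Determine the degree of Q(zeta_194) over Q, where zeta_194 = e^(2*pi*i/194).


The degree equals Euler's totient phi(194).
194 = 2 * 97
phi(194) = 96

96


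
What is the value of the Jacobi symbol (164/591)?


Compute (164/591) via quadratic reciprocity:
  pull out 2: (2/591) = +1  (since 591 mod 8 = 7)
  pull out 2: (2/591) = +1  (since 591 mod 8 = 7)
  reciprocity: (41/591) -> +(591/41)
  reduce: (17/41)
  reciprocity: (17/41) -> +(41/17)
  reduce: (7/17)
  reciprocity: (7/17) -> +(17/7)
  reduce: (3/7)
  reciprocity: (3/7) -> -(7/3)
  reduce: (1/3)
  (1/3) = 1
Product of signs = -1

-1


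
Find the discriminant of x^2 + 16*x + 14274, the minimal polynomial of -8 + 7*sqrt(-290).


The element -8 + 7*sqrt(-290) has minimal polynomial:
x^2 + 16*x + 14274
Discriminant = (16)^2 - 4*(14274)
= 256 - 57096
= -56840

-56840


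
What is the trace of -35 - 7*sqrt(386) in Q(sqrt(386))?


Tr(a + b*sqrt(d)) = (a + b*sqrt(d)) + (a - b*sqrt(d)) = 2a
= 2 * (-35)
= -70

-70


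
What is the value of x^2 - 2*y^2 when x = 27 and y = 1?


x^2 - d*y^2
= 27^2 - 2*1^2
= 729 - 2
= 727

727


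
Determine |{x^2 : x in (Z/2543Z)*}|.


For prime p, the number of non-zero quadratic residues is (p-1)/2.
= (2543-1)/2
= 1271

1271


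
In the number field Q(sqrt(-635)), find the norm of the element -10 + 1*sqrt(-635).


N(a + b*sqrt(d)) = a^2 - d*b^2
= (-10)^2 - (-635)*(1)^2
= 100 + 635
= 735

735


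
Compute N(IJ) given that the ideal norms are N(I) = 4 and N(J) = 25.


N(IJ) = N(I) * N(J)
= 4 * 25
= 100

100


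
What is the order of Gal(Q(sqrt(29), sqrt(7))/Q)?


The 2 square roots of distinct primes are multiplicatively independent over Q,
so [K:Q] = 2^2 and Gal(K/Q) is isomorphic to (Z/2Z)^2.
|Gal| = 2^2 = 4

4


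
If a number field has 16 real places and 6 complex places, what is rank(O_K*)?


By Dirichlet's unit theorem:
rank = r1 + r2 - 1
= 16 + 6 - 1
= 21

21


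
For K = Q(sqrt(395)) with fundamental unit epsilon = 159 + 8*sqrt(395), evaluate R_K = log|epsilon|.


epsilon = 159 + 8*sqrt(395)
= 317.9969
R = ln(317.9969)
= 5.7620

5.7620


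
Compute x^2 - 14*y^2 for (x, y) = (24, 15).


x^2 - d*y^2
= 24^2 - 14*15^2
= 576 - 3150
= -2574

-2574


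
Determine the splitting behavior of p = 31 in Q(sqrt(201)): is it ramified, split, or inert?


K = Q(sqrt(201)). Since d mod 4 = 1, disc(K) = 201.
Check p | disc: 201 mod 31 = 15.
p does not divide disc. Compute Legendre symbol (d/p):
15^((31-1)/2) mod 31 = -1
(d/p) = -1, so p is inert: (p) stays prime with e=1, f=2, g=1.
Therefore p is inert.

inert


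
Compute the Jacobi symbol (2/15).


Compute (2/15) via quadratic reciprocity:
  pull out 2: (2/15) = +1  (since 15 mod 8 = 7)
  (1/15) = 1
Product of signs = 1

1


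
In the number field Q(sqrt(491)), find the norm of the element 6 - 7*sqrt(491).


N(a + b*sqrt(d)) = a^2 - d*b^2
= (6)^2 - (491)*(-7)^2
= 36 - 24059
= -24023

-24023


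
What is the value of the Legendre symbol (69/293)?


p = 293 is prime, so compute (69/293) with the reciprocity algorithm (Jacobi-symbol steps: pull out 2s via (2/n), flip via reciprocity, reduce):
  reciprocity: (69/293) -> +(293/69)
  reduce: (17/69)
  reciprocity: (17/69) -> +(69/17)
  reduce: (1/17)
  (1/17) = 1
Product of signs = 1
(69/293) = 1

1


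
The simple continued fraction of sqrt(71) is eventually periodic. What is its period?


Run the CF algorithm for sqrt(71).
a_0 = floor(sqrt(71)) = 8; set m_0=0, q_0=1.
Recurrence: m' = q*a - m,  q' = (d - m'^2)/q,  a' = floor((a_0 + m')/q').
  step 1: m=8, q=7, a=2
  step 2: m=6, q=5, a=2
  step 3: m=4, q=11, a=1
  step 4: m=7, q=2, a=7
  step 5: m=7, q=11, a=1
  step 6: m=4, q=5, a=2
  step 7: m=6, q=7, a=2
  step 8: m=8, q=1, a=16
a_8 = 2*a_0 = 16, so the period closes here.
sqrt(71) = [8; 2, 2, 1, 7, 1, 2, 2, 16]
Period length = 8

8


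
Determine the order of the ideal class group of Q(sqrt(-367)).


K = Q(sqrt(-367)). d mod 4 = 1, so D = disc(K) = d = -367
h(K) equals the number of primitive reduced positive-definite forms (a, b, c) = a*x^2 + b*x*y + c*y^2 with b^2 - 4ac = D,
where reduced means |b| <= a <= c, with b >= 0 whenever |b| = a or a = c, and primitive means gcd(a, b, c) = 1.
Reduced forces 3a^2 <= |D| = 367, so 1 <= a <= 11; b must have the parity of D, and c = (b^2 - D)/(4a) must be an integer >= a.
Enumerate a = 1..11, b in [-a, a]:
  a=1: (1, 1, 92)  [1]
  a=2: (2, -1, 46), (2, 1, 46)  [2]
  a=3: none
  a=4: (4, -1, 23), (4, 1, 23)  [2]
  a=5..6: none
  a=7: (7, -5, 14), (7, 5, 14)  [2]
  a=8: (8, -7, 13), (8, 7, 13)  [2]
  a=9..11: none
Total reduced forms: 1 + 2 + 2 + 2 + 2 = 9
h = 9

9


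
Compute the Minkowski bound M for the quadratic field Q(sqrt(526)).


d = 526, d mod 4 = 2, so disc(K) = 4d = 2104; |disc(K)| = 2104
Real quadratic field, so n = 2, s = r2 = 0, r1 = 2
M = (n!/n^n) * (4/pi)^s * sqrt(|disc(K)|) = (2!/2^2) * (4/pi)^0 * sqrt(2104)
= 0.5 * 1.000000 * 45.869380
= 22.9347

22.9347


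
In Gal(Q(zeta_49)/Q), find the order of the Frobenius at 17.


The Frobenius at p in Gal(Q(zeta_n)/Q) = (Z/nZ)* is the class of p, so its order is ord_49(17), the smallest k >= 1 with 17^k = 1 mod 49.
n = 49 = 7^2, phi(49) = 42; the order divides phi(n).
Divisors of 42: 1, 2, 3, 6, 7, 14, 21, 42
Repeated squaring mod 49: 17^1 = 17, 17^2 = 44, 17^4 = 25, 17^8 = 37, 17^16 = 46, 17^32 = 9
Test divisors in increasing order:
  k=1: 17^1 = 17 mod 49
  k=2: 17^2 = 44 mod 49
  k=3: 17^3 = 44 * 17 = 13 mod 49
  k=6: 17^6 = 25 * 44 = 22 mod 49
  k=7: 17^7 = 25 * 44 * 17 = 31 mod 49
  k=14: 17^14 = 37 * 25 * 44 = 30 mod 49
  k=21: 17^21 = 46 * 25 * 17 = 48 mod 49
  k=42: 17^42 = 9 * 37 * 44 = 1 mod 49  <- first divisor giving 1
Order = 42

42


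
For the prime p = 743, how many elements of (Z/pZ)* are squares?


For prime p, the number of non-zero quadratic residues is (p-1)/2.
= (743-1)/2
= 371

371


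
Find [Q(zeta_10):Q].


The degree equals Euler's totient phi(10).
10 = 2 * 5
phi(10) = 4

4


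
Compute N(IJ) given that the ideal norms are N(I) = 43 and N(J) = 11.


N(IJ) = N(I) * N(J)
= 43 * 11
= 473

473


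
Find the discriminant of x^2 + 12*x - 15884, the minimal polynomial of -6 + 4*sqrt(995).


The element -6 + 4*sqrt(995) has minimal polynomial:
x^2 + 12*x - 15884
Discriminant = (12)^2 - 4*(-15884)
= 144 + 63536
= 63680

63680


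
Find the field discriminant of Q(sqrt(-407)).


For K = Q(sqrt(d)) with d squarefree: disc(K) = d if d = 1 mod 4, and disc(K) = 4d if d = 2 or 3 mod 4.
Here d = -407, and d mod 4 = 1.
d = 1 mod 4 (O_K = Z[(1+sqrt(d))/2]), so disc(K) = d = -407

-407


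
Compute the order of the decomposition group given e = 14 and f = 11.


|D_P| = e * f
= 14 * 11
= 154

154


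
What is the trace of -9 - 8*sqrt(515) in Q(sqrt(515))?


Tr(a + b*sqrt(d)) = (a + b*sqrt(d)) + (a - b*sqrt(d)) = 2a
= 2 * (-9)
= -18

-18


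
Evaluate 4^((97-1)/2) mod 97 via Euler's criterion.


p = 97 is prime and the exponent is (p-1)/2 = 48, so by Euler's criterion 4^48 = (4/97) = +1 or -1 mod 97.
Compute by square-and-multiply:
  48 = 32 + 16 (binary 110000)
  Repeated squaring mod 97: 4^1 = 4, 4^2 = 16, 4^4 = 62, 4^8 = 61, 4^16 = 35, 4^32 = 61
  4^48 = 4^32 * 4^16 = 61 * 35 mod 97
    61 * 35 = 2135 = 1 mod 97
  4^48 = 1 mod 97
Result 1: 4 is a quadratic residue mod 97.
4^48 mod 97 = 1

1


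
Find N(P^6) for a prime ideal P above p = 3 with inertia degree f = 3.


N(P^a) = p^(a*f)
= 3^(6*3)
= 3^18
= 387420489

387420489


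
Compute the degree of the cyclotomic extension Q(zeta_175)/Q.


The degree equals Euler's totient phi(175).
175 = 5^2 * 7
phi(175) = 120

120


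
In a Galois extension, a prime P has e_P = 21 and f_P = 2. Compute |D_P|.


|D_P| = e * f
= 21 * 2
= 42

42


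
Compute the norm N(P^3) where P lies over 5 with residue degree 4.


N(P^a) = p^(a*f)
= 5^(3*4)
= 5^12
= 244140625

244140625


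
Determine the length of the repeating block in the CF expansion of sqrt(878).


Run the CF algorithm for sqrt(878).
a_0 = floor(sqrt(878)) = 29; set m_0=0, q_0=1.
Recurrence: m' = q*a - m,  q' = (d - m'^2)/q,  a' = floor((a_0 + m')/q').
  step 1: m=29, q=37, a=1
  step 2: m=8, q=22, a=1
  step 3: m=14, q=31, a=1
  step 4: m=17, q=19, a=2
  step 5: m=21, q=23, a=2
  step 6: m=25, q=11, a=4
  step 7: m=19, q=47, a=1
  step 8: m=28, q=2, a=28
  step 9: m=28, q=47, a=1
  step 10: m=19, q=11, a=4
  step 11: m=25, q=23, a=2
  step 12: m=21, q=19, a=2
  step 13: m=17, q=31, a=1
  step 14: m=14, q=22, a=1
  step 15: m=8, q=37, a=1
  step 16: m=29, q=1, a=58
a_16 = 2*a_0 = 58, so the period closes here.
sqrt(878) = [29; 1, 1, 1, 2, 2, 4, 1, 28, 1, 4, 2, 2, 1, 1, 1, 58]
Period length = 16

16


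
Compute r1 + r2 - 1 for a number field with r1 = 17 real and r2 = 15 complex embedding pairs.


By Dirichlet's unit theorem:
rank = r1 + r2 - 1
= 17 + 15 - 1
= 31

31


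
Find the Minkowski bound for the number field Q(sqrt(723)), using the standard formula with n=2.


d = 723, d mod 4 = 3, so disc(K) = 4d = 2892; |disc(K)| = 2892
Real quadratic field, so n = 2, s = r2 = 0, r1 = 2
M = (n!/n^n) * (4/pi)^s * sqrt(|disc(K)|) = (2!/2^2) * (4/pi)^0 * sqrt(2892)
= 0.5 * 1.000000 * 53.777319
= 26.8887

26.8887


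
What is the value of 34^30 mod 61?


p = 61 is prime and the exponent is (p-1)/2 = 30, so by Euler's criterion 34^30 = (34/61) = +1 or -1 mod 61.
Compute by square-and-multiply:
  30 = 16 + 8 + 4 + 2 (binary 11110)
  Repeated squaring mod 61: 34^1 = 34, 34^2 = 58, 34^4 = 9, 34^8 = 20, 34^16 = 34
  34^30 = 34^16 * 34^8 * 34^4 * 34^2 = 34 * 20 * 9 * 58 mod 61
    34 * 20 = 680 = 9 mod 61
    9 * 9 = 81 = 20 mod 61
    20 * 58 = 1160 = 1 mod 61
  34^30 = 1 mod 61
Result 1: 34 is a quadratic residue mod 61.
34^30 mod 61 = 1

1


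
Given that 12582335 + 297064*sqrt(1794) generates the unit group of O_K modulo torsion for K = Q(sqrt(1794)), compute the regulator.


epsilon = 12582335 + 297064*sqrt(1794)
= 2.5165e+07
R = ln(2.5165e+07)
= 17.0410

17.0410


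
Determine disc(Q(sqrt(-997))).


For K = Q(sqrt(d)) with d squarefree: disc(K) = d if d = 1 mod 4, and disc(K) = 4d if d = 2 or 3 mod 4.
Here d = -997, and d mod 4 = 3.
d = 3 mod 4, not 1 (O_K = Z[sqrt(d)]), so disc(K) = 4d = 4 * (-997) = -3988

-3988


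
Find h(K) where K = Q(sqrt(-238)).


K = Q(sqrt(-238)). d mod 4 = 2, so D = disc(K) = 4d = -952
h(K) equals the number of primitive reduced positive-definite forms (a, b, c) = a*x^2 + b*x*y + c*y^2 with b^2 - 4ac = D,
where reduced means |b| <= a <= c, with b >= 0 whenever |b| = a or a = c, and primitive means gcd(a, b, c) = 1.
Reduced forces 3a^2 <= |D| = 952, so 1 <= a <= 17; b must have the parity of D, and c = (b^2 - D)/(4a) must be an integer >= a.
Enumerate a = 1..17, b in [-a, a]:
  a=1: (1, 0, 238)  [1]
  a=2: (2, 0, 119)  [1]
  a=3..6: none
  a=7: (7, 0, 34)  [1]
  a=8..10: none
  a=11: (11, -4, 22), (11, 4, 22)  [2]
  a=12: none
  a=13: (13, -6, 19), (13, 6, 19)  [2]
  a=14: (14, 0, 17)  [1]
  a=15..17: none
Total reduced forms: 1 + 1 + 1 + 2 + 2 + 1 = 8
h = 8

8


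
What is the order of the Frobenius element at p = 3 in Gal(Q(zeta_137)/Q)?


The Frobenius at p in Gal(Q(zeta_n)/Q) = (Z/nZ)* is the class of p, so its order is ord_137(3), the smallest k >= 1 with 3^k = 1 mod 137.
n = 137 = 137, phi(137) = 136; the order divides phi(n).
Divisors of 136: 1, 2, 4, 8, 17, 34, 68, 136
Repeated squaring mod 137: 3^1 = 3, 3^2 = 9, 3^4 = 81, 3^8 = 122, 3^16 = 88, 3^32 = 72, 3^64 = 115, 3^128 = 73
Test divisors in increasing order:
  k=1: 3^1 = 3 mod 137
  k=2: 3^2 = 9 mod 137
  k=4: 3^4 = 81 mod 137
  k=8: 3^8 = 122 mod 137
  k=17: 3^17 = 88 * 3 = 127 mod 137
  k=34: 3^34 = 72 * 9 = 100 mod 137
  k=68: 3^68 = 115 * 81 = 136 mod 137
  k=136: 3^136 = 73 * 122 = 1 mod 137  <- first divisor giving 1
Order = 136

136


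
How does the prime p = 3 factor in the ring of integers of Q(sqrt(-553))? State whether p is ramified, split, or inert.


K = Q(sqrt(-553)). Since d mod 4 = 3, disc(K) = -2212.
Check p | disc: -2212 mod 3 = 2.
p does not divide disc. Compute Legendre symbol (d/p):
2^((3-1)/2) mod 3 = -1
(d/p) = -1, so p is inert: (p) stays prime with e=1, f=2, g=1.
Therefore p is inert.

inert


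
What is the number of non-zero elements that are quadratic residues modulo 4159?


For prime p, the number of non-zero quadratic residues is (p-1)/2.
= (4159-1)/2
= 2079

2079


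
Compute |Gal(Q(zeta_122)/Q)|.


|Gal(Q(zeta_122)/Q)| = phi(122)
= 60

60


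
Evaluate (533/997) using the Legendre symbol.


p = 997 is prime, so compute (533/997) with the reciprocity algorithm (Jacobi-symbol steps: pull out 2s via (2/n), flip via reciprocity, reduce):
  reciprocity: (533/997) -> +(997/533)
  reduce: (464/533)
  pull out 2: (2/533) = -1  (since 533 mod 8 = 5)
  pull out 2: (2/533) = -1  (since 533 mod 8 = 5)
  pull out 2: (2/533) = -1  (since 533 mod 8 = 5)
  pull out 2: (2/533) = -1  (since 533 mod 8 = 5)
  reciprocity: (29/533) -> +(533/29)
  reduce: (11/29)
  reciprocity: (11/29) -> +(29/11)
  reduce: (7/11)
  reciprocity: (7/11) -> -(11/7)
  reduce: (4/7)
  pull out 2: (2/7) = +1  (since 7 mod 8 = 7)
  pull out 2: (2/7) = +1  (since 7 mod 8 = 7)
  (1/7) = 1
Product of signs = -1
(533/997) = -1

-1


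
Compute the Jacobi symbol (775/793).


Compute (775/793) via quadratic reciprocity:
  reciprocity: (775/793) -> +(793/775)
  reduce: (18/775)
  pull out 2: (2/775) = +1  (since 775 mod 8 = 7)
  reciprocity: (9/775) -> +(775/9)
  reduce: (1/9)
  (1/9) = 1
Product of signs = 1

1


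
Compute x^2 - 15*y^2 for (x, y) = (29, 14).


x^2 - d*y^2
= 29^2 - 15*14^2
= 841 - 2940
= -2099

-2099


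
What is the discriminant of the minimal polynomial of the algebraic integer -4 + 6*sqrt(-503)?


The element -4 + 6*sqrt(-503) has minimal polynomial:
x^2 + 8*x + 18124
Discriminant = (8)^2 - 4*(18124)
= 64 - 72496
= -72432

-72432


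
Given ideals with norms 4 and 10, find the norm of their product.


N(IJ) = N(I) * N(J)
= 4 * 10
= 40

40


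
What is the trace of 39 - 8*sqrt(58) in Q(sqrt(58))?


Tr(a + b*sqrt(d)) = (a + b*sqrt(d)) + (a - b*sqrt(d)) = 2a
= 2 * (39)
= 78

78


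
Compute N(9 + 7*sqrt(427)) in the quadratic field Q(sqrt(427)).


N(a + b*sqrt(d)) = a^2 - d*b^2
= (9)^2 - (427)*(7)^2
= 81 - 20923
= -20842

-20842


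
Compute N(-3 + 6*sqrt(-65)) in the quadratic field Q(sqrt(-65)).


N(a + b*sqrt(d)) = a^2 - d*b^2
= (-3)^2 - (-65)*(6)^2
= 9 + 2340
= 2349

2349


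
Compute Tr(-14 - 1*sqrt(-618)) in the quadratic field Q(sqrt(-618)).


Tr(a + b*sqrt(d)) = (a + b*sqrt(d)) + (a - b*sqrt(d)) = 2a
= 2 * (-14)
= -28

-28


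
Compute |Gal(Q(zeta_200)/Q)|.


|Gal(Q(zeta_200)/Q)| = phi(200)
= 80

80


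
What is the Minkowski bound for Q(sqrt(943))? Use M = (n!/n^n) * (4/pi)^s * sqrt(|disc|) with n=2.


d = 943, d mod 4 = 3, so disc(K) = 4d = 3772; |disc(K)| = 3772
Real quadratic field, so n = 2, s = r2 = 0, r1 = 2
M = (n!/n^n) * (4/pi)^s * sqrt(|disc(K)|) = (2!/2^2) * (4/pi)^0 * sqrt(3772)
= 0.5 * 1.000000 * 61.416610
= 30.7083

30.7083


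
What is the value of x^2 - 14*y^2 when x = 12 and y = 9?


x^2 - d*y^2
= 12^2 - 14*9^2
= 144 - 1134
= -990

-990


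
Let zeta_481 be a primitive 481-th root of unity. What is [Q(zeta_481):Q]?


The degree equals Euler's totient phi(481).
481 = 13 * 37
phi(481) = 432

432


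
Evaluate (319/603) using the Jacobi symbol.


Compute (319/603) via quadratic reciprocity:
  reciprocity: (319/603) -> -(603/319)
  reduce: (284/319)
  pull out 2: (2/319) = +1  (since 319 mod 8 = 7)
  pull out 2: (2/319) = +1  (since 319 mod 8 = 7)
  reciprocity: (71/319) -> -(319/71)
  reduce: (35/71)
  reciprocity: (35/71) -> -(71/35)
  reduce: (1/35)
  (1/35) = 1
Product of signs = -1

-1
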